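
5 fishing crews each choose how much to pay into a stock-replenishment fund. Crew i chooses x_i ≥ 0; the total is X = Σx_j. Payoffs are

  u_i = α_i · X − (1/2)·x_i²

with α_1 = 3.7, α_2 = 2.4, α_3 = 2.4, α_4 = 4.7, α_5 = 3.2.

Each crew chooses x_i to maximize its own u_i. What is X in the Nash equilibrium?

16.4

Crew i's FOC: ∂u_i/∂x_i = α_i − x_i = 0, so x_i* = α_i.
NE contributions = (3.7, 2.4, 2.4, 4.7, 3.2); X = 16.4.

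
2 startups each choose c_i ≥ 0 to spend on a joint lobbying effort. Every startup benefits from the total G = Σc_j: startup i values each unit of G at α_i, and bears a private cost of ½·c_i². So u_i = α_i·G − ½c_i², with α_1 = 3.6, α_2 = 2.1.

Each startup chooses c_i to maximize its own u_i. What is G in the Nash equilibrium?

Startup i's FOC: ∂u_i/∂c_i = α_i − c_i = 0, so c_i* = α_i.
NE contributions = (3.6, 2.1); G = 5.7.

5.7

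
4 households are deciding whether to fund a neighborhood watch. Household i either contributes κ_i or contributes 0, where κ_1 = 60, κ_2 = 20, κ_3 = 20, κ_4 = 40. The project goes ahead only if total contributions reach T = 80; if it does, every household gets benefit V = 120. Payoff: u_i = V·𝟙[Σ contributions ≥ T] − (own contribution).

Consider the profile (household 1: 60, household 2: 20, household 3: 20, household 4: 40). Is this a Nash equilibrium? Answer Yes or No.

No

Total = 140 ≥ 80: provided.
Household 1 (pledges 60, payoff 60): dropping to 0 → total 80, payoff 120. Profitable deviation.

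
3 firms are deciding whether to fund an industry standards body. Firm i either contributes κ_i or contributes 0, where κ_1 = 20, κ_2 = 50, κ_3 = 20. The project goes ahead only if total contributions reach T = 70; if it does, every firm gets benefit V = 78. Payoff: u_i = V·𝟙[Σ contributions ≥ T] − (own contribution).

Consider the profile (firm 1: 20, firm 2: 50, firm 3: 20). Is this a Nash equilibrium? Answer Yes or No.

Total = 90 ≥ 70: provided.
Firm 1 (pledges 20, payoff 58): dropping to 0 → total 70, payoff 78. Profitable deviation.

No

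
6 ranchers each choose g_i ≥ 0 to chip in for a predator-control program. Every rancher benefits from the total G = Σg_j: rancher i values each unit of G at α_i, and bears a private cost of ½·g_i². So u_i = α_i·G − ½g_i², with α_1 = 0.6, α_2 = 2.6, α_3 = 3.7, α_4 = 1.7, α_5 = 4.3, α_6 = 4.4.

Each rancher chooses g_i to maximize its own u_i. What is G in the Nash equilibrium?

Rancher i's FOC: ∂u_i/∂g_i = α_i − g_i = 0, so g_i* = α_i.
NE contributions = (0.6, 2.6, 3.7, 1.7, 4.3, 4.4); G = 17.3.

17.3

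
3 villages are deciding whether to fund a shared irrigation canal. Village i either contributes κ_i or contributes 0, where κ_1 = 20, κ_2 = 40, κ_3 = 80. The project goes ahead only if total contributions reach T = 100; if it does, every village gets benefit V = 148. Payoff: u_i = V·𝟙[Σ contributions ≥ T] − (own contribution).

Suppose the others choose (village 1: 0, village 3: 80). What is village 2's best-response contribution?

40

Others' total = 80. Contributing 40 brings total to 120 ≥ 100: gain V − κ_2 = 108.
Best response: 40.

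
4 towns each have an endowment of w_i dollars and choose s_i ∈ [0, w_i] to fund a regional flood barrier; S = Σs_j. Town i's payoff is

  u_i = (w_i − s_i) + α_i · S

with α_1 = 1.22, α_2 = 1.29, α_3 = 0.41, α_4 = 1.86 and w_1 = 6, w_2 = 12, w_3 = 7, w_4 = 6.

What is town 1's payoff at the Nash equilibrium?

∂u_i/∂s_i = α_i − 1, so town i contributes w_i if α_i > 1, else 0.
α_i > 1 for i ∈ {1, 2, 4}; NE contributions (6, 12, 0, 6), S = 24.
u_1 = (6 − 6) + 1.22·24 = 29.28.

29.28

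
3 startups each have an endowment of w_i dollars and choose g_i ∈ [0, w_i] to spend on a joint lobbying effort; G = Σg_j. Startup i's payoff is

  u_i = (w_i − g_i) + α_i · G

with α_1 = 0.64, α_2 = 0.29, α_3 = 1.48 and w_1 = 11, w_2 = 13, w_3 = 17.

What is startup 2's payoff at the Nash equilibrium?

17.93

∂u_i/∂g_i = α_i − 1, so startup i contributes w_i if α_i > 1, else 0.
α_i > 1 for i ∈ {3}; NE contributions (0, 0, 17), G = 17.
u_2 = (13 − 0) + 0.29·17 = 17.93.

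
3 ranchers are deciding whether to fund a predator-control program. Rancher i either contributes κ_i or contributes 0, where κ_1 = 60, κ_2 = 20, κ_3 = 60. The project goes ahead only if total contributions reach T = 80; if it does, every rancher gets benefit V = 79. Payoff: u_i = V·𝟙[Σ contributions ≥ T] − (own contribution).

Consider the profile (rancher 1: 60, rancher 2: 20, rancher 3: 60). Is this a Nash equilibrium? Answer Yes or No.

No

Total = 140 ≥ 80: provided.
Rancher 1 (pledges 60, payoff 19): dropping to 0 → total 80, payoff 79. Profitable deviation.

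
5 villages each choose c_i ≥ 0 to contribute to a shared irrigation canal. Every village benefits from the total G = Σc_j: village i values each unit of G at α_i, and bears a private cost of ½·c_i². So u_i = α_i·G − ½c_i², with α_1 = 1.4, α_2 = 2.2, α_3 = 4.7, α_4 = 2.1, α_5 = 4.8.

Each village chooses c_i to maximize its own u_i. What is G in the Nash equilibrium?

Village i's FOC: ∂u_i/∂c_i = α_i − c_i = 0, so c_i* = α_i.
NE contributions = (1.4, 2.2, 4.7, 2.1, 4.8); G = 15.2.

15.2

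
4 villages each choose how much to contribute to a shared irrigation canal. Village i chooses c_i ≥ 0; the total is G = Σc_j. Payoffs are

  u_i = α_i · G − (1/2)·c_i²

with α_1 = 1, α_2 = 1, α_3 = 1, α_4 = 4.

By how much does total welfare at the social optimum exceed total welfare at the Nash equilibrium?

Village i's FOC: ∂u_i/∂c_i = α_i − c_i = 0, so c_i* = α_i.
NE contributions = (1, 1, 1, 4); G = 7.
W^NE = (Σα)·G − ½Σα_i² = 7² − ½·19 = 39.5.
Planner sets c_i = Σα_j = 7 for every i, so G^SO = 4·7 = 28.
W^SO = (Σα)·G^SO − ½·4·(Σα)² = (4/2)·7² = 98.
Deadweight loss = W^SO − W^NE = 58.5.

58.5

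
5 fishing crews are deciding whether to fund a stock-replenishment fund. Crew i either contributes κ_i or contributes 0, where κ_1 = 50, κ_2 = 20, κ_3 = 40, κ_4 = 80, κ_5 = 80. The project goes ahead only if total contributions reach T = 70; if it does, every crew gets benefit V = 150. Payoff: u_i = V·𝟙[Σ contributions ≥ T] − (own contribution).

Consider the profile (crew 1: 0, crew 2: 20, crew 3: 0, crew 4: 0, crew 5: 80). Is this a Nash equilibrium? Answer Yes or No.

Total = 100 ≥ 70: provided.
Crew 1 (pledges 0, payoff 150): pledging 50 → total 150, payoff 100. No gain.
Crew 2 (pledges 20, payoff 130): dropping to 0 → total 80, payoff 150. Profitable deviation.

No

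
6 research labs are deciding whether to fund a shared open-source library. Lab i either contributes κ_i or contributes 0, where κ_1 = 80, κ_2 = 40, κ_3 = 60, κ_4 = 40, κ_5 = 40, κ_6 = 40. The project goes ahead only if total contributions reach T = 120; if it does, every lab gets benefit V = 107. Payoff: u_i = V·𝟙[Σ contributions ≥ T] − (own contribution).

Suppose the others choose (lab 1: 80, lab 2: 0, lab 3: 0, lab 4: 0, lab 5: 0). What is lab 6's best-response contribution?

40

Others' total = 80. Contributing 40 brings total to 120 ≥ 120: gain V − κ_6 = 67.
Best response: 40.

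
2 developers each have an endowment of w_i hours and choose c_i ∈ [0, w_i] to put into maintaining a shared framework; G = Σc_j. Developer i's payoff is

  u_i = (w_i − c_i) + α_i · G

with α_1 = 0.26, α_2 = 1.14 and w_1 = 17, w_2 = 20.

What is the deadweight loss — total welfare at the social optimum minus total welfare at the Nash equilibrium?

∂u_i/∂c_i = α_i − 1, so developer i contributes w_i if α_i > 1, else 0.
α_i > 1 for i ∈ {2}; NE contributions (0, 20), G = 20.
W^NE = Σw_i − G^NE + (Σα_i)·G^NE = 37 + 0.4·20 = 45.
Planner: ∂(Σu_j)/∂c_i = Σα_j − 1 = 0.4 > 0, so everyone contributes w_i; G^SO = 37, W^SO = 37 + 0.4·37 = 51.8.
Deadweight loss = 6.8.

6.8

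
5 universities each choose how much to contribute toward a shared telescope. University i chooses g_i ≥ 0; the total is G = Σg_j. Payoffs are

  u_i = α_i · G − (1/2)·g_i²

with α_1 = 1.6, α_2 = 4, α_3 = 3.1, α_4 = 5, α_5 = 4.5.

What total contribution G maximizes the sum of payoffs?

Planner FOC: ∂(Σu_j)/∂g_i = (Σα_j) − g_i = 0, so g_i^SO = Σα_j = 18.2 for every i; G^SO = 91.

91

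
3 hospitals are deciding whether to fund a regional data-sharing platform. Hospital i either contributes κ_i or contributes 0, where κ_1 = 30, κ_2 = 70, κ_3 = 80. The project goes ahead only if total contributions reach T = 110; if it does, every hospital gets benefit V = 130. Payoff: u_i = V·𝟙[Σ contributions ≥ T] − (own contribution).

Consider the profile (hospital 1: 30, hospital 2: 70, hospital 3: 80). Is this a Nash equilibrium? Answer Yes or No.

No

Total = 180 ≥ 110: provided.
Hospital 1 (pledges 30, payoff 100): dropping to 0 → total 150, payoff 130. Profitable deviation.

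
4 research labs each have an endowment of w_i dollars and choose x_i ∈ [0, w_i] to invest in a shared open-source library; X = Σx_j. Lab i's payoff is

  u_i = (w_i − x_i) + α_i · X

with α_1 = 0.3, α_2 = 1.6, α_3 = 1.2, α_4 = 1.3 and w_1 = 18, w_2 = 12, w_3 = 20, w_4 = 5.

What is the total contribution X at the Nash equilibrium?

∂u_i/∂x_i = α_i − 1, so lab i contributes w_i if α_i > 1, else 0.
α_i > 1 for i ∈ {2, 3, 4}; NE contributions (0, 12, 20, 5), X = 37.

37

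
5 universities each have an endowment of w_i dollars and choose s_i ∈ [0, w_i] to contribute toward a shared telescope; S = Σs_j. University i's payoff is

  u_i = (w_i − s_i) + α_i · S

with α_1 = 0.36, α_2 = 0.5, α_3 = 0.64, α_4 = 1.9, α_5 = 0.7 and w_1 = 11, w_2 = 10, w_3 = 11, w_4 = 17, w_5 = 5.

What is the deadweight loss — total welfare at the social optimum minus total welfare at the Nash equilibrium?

114.7

∂u_i/∂s_i = α_i − 1, so university i contributes w_i if α_i > 1, else 0.
α_i > 1 for i ∈ {4}; NE contributions (0, 0, 0, 17, 0), S = 17.
W^NE = Σw_i − S^NE + (Σα_i)·S^NE = 54 + 3.1·17 = 106.7.
Planner: ∂(Σu_j)/∂s_i = Σα_j − 1 = 3.1 > 0, so everyone contributes w_i; S^SO = 54, W^SO = 54 + 3.1·54 = 221.4.
Deadweight loss = 114.7.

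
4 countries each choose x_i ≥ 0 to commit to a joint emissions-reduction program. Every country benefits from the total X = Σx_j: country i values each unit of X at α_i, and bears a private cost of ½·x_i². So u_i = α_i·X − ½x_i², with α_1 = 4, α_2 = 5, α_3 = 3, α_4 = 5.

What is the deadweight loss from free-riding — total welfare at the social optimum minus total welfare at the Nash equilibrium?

Country i's FOC: ∂u_i/∂x_i = α_i − x_i = 0, so x_i* = α_i.
NE contributions = (4, 5, 3, 5); X = 17.
W^NE = (Σα)·X − ½Σα_i² = 17² − ½·75 = 251.5.
Planner sets x_i = Σα_j = 17 for every i, so X^SO = 4·17 = 68.
W^SO = (Σα)·X^SO − ½·4·(Σα)² = (4/2)·17² = 578.
Deadweight loss = W^SO − W^NE = 326.5.

326.5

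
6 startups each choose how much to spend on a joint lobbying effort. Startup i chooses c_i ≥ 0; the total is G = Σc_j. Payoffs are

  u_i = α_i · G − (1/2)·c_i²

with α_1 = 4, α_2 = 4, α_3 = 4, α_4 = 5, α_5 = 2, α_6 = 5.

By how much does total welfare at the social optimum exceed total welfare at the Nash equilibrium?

Startup i's FOC: ∂u_i/∂c_i = α_i − c_i = 0, so c_i* = α_i.
NE contributions = (4, 4, 4, 5, 2, 5); G = 24.
W^NE = (Σα)·G − ½Σα_i² = 24² − ½·102 = 525.
Planner sets c_i = Σα_j = 24 for every i, so G^SO = 6·24 = 144.
W^SO = (Σα)·G^SO − ½·6·(Σα)² = (6/2)·24² = 1728.
Deadweight loss = W^SO − W^NE = 1203.

1203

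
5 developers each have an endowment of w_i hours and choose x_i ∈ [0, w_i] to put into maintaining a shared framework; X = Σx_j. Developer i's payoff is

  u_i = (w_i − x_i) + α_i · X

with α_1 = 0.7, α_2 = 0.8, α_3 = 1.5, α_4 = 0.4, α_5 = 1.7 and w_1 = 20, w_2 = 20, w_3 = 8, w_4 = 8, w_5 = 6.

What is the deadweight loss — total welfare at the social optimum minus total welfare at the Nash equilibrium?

∂u_i/∂x_i = α_i − 1, so developer i contributes w_i if α_i > 1, else 0.
α_i > 1 for i ∈ {3, 5}; NE contributions (0, 0, 8, 0, 6), X = 14.
W^NE = Σw_i − X^NE + (Σα_i)·X^NE = 62 + 4.1·14 = 119.4.
Planner: ∂(Σu_j)/∂x_i = Σα_j − 1 = 4.1 > 0, so everyone contributes w_i; X^SO = 62, W^SO = 62 + 4.1·62 = 316.2.
Deadweight loss = 196.8.

196.8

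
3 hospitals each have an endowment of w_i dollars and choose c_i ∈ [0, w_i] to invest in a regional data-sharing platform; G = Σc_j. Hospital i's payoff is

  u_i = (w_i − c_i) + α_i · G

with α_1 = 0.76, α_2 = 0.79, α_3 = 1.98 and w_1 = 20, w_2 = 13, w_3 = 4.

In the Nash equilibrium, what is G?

4

∂u_i/∂c_i = α_i − 1, so hospital i contributes w_i if α_i > 1, else 0.
α_i > 1 for i ∈ {3}; NE contributions (0, 0, 4), G = 4.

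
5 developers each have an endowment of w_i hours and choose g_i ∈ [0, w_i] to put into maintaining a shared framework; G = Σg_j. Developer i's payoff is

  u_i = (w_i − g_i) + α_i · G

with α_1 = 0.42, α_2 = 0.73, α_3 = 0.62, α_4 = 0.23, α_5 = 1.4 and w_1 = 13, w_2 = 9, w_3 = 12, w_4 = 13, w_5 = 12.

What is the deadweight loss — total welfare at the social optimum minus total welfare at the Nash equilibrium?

112.8

∂u_i/∂g_i = α_i − 1, so developer i contributes w_i if α_i > 1, else 0.
α_i > 1 for i ∈ {5}; NE contributions (0, 0, 0, 0, 12), G = 12.
W^NE = Σw_i − G^NE + (Σα_i)·G^NE = 59 + 2.4·12 = 87.8.
Planner: ∂(Σu_j)/∂g_i = Σα_j − 1 = 2.4 > 0, so everyone contributes w_i; G^SO = 59, W^SO = 59 + 2.4·59 = 200.6.
Deadweight loss = 112.8.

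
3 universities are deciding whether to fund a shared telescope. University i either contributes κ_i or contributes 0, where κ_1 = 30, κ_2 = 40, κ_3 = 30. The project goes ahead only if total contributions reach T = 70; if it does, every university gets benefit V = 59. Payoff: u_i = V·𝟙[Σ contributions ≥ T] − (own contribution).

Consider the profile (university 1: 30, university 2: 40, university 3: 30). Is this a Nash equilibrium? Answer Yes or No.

Total = 100 ≥ 70: provided.
University 1 (pledges 30, payoff 29): dropping to 0 → total 70, payoff 59. Profitable deviation.

No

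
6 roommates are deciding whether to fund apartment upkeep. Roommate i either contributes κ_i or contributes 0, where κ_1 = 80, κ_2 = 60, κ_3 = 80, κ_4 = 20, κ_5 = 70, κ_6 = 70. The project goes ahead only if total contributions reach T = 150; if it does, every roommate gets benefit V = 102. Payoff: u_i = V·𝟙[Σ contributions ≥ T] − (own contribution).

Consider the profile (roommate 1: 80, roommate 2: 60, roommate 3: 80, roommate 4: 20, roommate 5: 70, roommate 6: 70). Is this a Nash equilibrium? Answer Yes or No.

Total = 380 ≥ 150: provided.
Roommate 1 (pledges 80, payoff 22): dropping to 0 → total 300, payoff 102. Profitable deviation.

No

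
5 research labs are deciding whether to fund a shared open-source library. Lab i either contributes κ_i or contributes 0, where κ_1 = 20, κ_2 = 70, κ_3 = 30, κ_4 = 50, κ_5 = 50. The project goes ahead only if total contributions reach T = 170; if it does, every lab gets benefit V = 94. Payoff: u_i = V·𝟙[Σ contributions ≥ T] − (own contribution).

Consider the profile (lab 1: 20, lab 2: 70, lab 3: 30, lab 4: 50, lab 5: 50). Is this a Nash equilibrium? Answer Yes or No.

Total = 220 ≥ 170: provided.
Lab 1 (pledges 20, payoff 74): dropping to 0 → total 200, payoff 94. Profitable deviation.

No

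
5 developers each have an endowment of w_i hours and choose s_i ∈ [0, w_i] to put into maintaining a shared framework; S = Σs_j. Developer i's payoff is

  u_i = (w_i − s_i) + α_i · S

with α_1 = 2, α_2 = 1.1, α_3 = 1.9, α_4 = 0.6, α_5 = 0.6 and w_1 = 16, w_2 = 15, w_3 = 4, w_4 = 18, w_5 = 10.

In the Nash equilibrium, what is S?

35

∂u_i/∂s_i = α_i − 1, so developer i contributes w_i if α_i > 1, else 0.
α_i > 1 for i ∈ {1, 2, 3}; NE contributions (16, 15, 4, 0, 0), S = 35.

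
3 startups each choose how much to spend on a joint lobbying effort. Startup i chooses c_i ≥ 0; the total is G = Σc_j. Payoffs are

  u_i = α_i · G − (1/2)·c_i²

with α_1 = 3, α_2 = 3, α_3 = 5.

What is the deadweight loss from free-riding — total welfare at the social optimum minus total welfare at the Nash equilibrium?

Startup i's FOC: ∂u_i/∂c_i = α_i − c_i = 0, so c_i* = α_i.
NE contributions = (3, 3, 5); G = 11.
W^NE = (Σα)·G − ½Σα_i² = 11² − ½·43 = 99.5.
Planner sets c_i = Σα_j = 11 for every i, so G^SO = 3·11 = 33.
W^SO = (Σα)·G^SO − ½·3·(Σα)² = (3/2)·11² = 181.5.
Deadweight loss = W^SO − W^NE = 82.

82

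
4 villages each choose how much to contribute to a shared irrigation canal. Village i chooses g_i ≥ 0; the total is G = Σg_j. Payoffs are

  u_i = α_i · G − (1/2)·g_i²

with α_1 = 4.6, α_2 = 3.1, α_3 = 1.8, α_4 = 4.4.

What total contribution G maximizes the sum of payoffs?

Planner FOC: ∂(Σu_j)/∂g_i = (Σα_j) − g_i = 0, so g_i^SO = Σα_j = 13.9 for every i; G^SO = 55.6.

55.6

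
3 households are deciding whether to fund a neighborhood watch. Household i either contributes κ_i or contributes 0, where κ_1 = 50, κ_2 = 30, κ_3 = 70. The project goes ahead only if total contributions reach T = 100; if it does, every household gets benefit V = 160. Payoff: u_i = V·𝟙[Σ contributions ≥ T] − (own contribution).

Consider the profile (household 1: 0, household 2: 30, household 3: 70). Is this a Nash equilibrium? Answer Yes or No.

Yes

Total = 100 ≥ 100: provided.
Household 1 (pledges 0, payoff 160): pledging 50 → total 150, payoff 110. No gain.
Household 2 (pledges 30, payoff 130): dropping to 0 → total 70, payoff 0. No gain.
Household 3 (pledges 70, payoff 90): dropping to 0 → total 30, payoff 0. No gain.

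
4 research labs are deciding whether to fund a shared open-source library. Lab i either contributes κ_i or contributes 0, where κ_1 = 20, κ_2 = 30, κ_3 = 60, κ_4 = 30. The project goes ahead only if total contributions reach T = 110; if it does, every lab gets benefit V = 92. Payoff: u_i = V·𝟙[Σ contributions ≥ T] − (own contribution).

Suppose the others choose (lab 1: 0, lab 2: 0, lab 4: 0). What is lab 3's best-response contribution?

Others' total = 0. Even contributing 60 gives 60 < 110: no benefit either way.
Best response: 0.

0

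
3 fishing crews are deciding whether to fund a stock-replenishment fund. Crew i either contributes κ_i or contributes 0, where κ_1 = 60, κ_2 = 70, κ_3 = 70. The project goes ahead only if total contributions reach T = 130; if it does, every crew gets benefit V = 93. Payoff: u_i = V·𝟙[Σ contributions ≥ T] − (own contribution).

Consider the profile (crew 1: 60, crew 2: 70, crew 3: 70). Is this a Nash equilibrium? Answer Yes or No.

No

Total = 200 ≥ 130: provided.
Crew 1 (pledges 60, payoff 33): dropping to 0 → total 140, payoff 93. Profitable deviation.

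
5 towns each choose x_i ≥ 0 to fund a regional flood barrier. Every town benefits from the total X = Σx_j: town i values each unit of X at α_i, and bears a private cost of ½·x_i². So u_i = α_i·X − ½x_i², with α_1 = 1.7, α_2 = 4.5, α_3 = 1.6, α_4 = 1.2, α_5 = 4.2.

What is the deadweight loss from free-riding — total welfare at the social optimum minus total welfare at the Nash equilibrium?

283.75

Town i's FOC: ∂u_i/∂x_i = α_i − x_i = 0, so x_i* = α_i.
NE contributions = (1.7, 4.5, 1.6, 1.2, 4.2); X = 13.2.
W^NE = (Σα)·X − ½Σα_i² = 13.2² − ½·44.78 = 151.85.
Planner sets x_i = Σα_j = 13.2 for every i, so X^SO = 5·13.2 = 66.
W^SO = (Σα)·X^SO − ½·5·(Σα)² = (5/2)·13.2² = 435.6.
Deadweight loss = W^SO − W^NE = 283.75.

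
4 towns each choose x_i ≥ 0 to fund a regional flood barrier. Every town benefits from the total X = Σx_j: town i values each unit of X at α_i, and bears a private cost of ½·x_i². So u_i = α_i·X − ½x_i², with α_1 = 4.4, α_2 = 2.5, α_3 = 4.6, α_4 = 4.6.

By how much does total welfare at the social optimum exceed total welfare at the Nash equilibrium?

293.175

Town i's FOC: ∂u_i/∂x_i = α_i − x_i = 0, so x_i* = α_i.
NE contributions = (4.4, 2.5, 4.6, 4.6); X = 16.1.
W^NE = (Σα)·X − ½Σα_i² = 16.1² − ½·67.93 = 225.245.
Planner sets x_i = Σα_j = 16.1 for every i, so X^SO = 4·16.1 = 64.4.
W^SO = (Σα)·X^SO − ½·4·(Σα)² = (4/2)·16.1² = 518.42.
Deadweight loss = W^SO − W^NE = 293.175.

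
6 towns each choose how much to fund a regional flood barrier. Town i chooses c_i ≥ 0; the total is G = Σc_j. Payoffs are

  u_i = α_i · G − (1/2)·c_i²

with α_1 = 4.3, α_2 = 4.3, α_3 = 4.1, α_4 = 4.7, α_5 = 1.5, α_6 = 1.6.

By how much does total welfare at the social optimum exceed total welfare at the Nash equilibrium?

Town i's FOC: ∂u_i/∂c_i = α_i − c_i = 0, so c_i* = α_i.
NE contributions = (4.3, 4.3, 4.1, 4.7, 1.5, 1.6); G = 20.5.
W^NE = (Σα)·G − ½Σα_i² = 20.5² − ½·80.69 = 379.905.
Planner sets c_i = Σα_j = 20.5 for every i, so G^SO = 6·20.5 = 123.
W^SO = (Σα)·G^SO − ½·6·(Σα)² = (6/2)·20.5² = 1260.75.
Deadweight loss = W^SO − W^NE = 880.845.

880.845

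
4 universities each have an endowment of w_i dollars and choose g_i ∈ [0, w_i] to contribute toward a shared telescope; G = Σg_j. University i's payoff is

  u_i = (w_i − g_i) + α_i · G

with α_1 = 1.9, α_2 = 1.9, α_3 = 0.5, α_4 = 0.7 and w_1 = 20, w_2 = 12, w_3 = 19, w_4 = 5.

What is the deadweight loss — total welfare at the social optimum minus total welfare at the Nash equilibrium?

96

∂u_i/∂g_i = α_i − 1, so university i contributes w_i if α_i > 1, else 0.
α_i > 1 for i ∈ {1, 2}; NE contributions (20, 12, 0, 0), G = 32.
W^NE = Σw_i − G^NE + (Σα_i)·G^NE = 56 + 4·32 = 184.
Planner: ∂(Σu_j)/∂g_i = Σα_j − 1 = 4 > 0, so everyone contributes w_i; G^SO = 56, W^SO = 56 + 4·56 = 280.
Deadweight loss = 96.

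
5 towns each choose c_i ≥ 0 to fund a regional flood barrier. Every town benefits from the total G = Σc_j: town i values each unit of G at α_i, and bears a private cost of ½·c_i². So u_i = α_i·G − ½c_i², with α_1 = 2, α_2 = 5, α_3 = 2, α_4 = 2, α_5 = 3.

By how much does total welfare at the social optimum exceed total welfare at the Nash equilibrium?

Town i's FOC: ∂u_i/∂c_i = α_i − c_i = 0, so c_i* = α_i.
NE contributions = (2, 5, 2, 2, 3); G = 14.
W^NE = (Σα)·G − ½Σα_i² = 14² − ½·46 = 173.
Planner sets c_i = Σα_j = 14 for every i, so G^SO = 5·14 = 70.
W^SO = (Σα)·G^SO − ½·5·(Σα)² = (5/2)·14² = 490.
Deadweight loss = W^SO − W^NE = 317.

317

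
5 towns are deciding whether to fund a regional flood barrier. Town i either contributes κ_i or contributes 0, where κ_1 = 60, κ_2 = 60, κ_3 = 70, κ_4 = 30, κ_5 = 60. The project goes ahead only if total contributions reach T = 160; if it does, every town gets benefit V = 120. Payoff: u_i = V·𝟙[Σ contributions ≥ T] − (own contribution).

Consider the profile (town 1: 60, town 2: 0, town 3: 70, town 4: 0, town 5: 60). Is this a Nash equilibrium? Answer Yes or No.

Total = 190 ≥ 160: provided.
Town 1 (pledges 60, payoff 60): dropping to 0 → total 130, payoff 0. No gain.
Town 2 (pledges 0, payoff 120): pledging 60 → total 250, payoff 60. No gain.
Town 3 (pledges 70, payoff 50): dropping to 0 → total 120, payoff 0. No gain.
Town 4 (pledges 0, payoff 120): pledging 30 → total 220, payoff 90. No gain.
Town 5 (pledges 60, payoff 60): dropping to 0 → total 130, payoff 0. No gain.

Yes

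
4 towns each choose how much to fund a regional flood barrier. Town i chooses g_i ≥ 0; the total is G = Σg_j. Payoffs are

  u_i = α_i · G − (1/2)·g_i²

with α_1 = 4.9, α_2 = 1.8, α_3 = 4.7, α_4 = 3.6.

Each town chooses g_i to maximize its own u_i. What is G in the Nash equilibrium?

15

Town i's FOC: ∂u_i/∂g_i = α_i − g_i = 0, so g_i* = α_i.
NE contributions = (4.9, 1.8, 4.7, 3.6); G = 15.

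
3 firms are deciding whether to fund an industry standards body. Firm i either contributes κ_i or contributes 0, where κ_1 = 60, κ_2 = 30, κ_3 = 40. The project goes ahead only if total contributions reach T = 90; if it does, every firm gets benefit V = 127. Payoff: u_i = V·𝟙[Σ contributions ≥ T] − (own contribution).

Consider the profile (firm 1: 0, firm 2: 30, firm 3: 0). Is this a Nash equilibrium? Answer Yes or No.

Total = 30 < 90: not provided.
Firm 1 (pledges 0, payoff 0): pledging 60 → total 90, payoff 67. Profitable deviation.

No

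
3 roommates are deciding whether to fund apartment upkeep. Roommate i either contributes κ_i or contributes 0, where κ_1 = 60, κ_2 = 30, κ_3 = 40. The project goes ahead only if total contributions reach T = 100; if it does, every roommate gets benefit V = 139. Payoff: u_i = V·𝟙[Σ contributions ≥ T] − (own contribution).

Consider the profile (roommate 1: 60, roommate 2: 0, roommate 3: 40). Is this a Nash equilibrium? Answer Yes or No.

Total = 100 ≥ 100: provided.
Roommate 1 (pledges 60, payoff 79): dropping to 0 → total 40, payoff 0. No gain.
Roommate 2 (pledges 0, payoff 139): pledging 30 → total 130, payoff 109. No gain.
Roommate 3 (pledges 40, payoff 99): dropping to 0 → total 60, payoff 0. No gain.

Yes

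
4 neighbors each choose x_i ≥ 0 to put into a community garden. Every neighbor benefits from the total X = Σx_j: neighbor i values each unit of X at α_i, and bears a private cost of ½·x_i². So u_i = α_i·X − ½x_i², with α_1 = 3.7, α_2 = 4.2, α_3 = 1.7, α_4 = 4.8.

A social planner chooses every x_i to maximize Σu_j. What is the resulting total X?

57.6

Planner FOC: ∂(Σu_j)/∂x_i = (Σα_j) − x_i = 0, so x_i^SO = Σα_j = 14.4 for every i; X^SO = 57.6.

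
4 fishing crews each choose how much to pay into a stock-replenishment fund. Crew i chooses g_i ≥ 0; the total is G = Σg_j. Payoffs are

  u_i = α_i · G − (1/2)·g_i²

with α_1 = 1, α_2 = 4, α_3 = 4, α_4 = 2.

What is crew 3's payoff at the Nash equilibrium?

36

Crew i's FOC: ∂u_i/∂g_i = α_i − g_i = 0, so g_i* = α_i.
NE contributions = (1, 4, 4, 2); G = 11.
u_3 = α_3·G − ½·(g_3)² = 4·11 − ½·4² = 36.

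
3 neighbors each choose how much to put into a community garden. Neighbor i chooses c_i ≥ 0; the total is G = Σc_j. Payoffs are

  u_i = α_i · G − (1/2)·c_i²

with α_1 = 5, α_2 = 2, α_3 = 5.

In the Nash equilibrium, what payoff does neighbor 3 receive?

Neighbor i's FOC: ∂u_i/∂c_i = α_i − c_i = 0, so c_i* = α_i.
NE contributions = (5, 2, 5); G = 12.
u_3 = α_3·G − ½·(c_3)² = 5·12 − ½·5² = 47.5.

47.5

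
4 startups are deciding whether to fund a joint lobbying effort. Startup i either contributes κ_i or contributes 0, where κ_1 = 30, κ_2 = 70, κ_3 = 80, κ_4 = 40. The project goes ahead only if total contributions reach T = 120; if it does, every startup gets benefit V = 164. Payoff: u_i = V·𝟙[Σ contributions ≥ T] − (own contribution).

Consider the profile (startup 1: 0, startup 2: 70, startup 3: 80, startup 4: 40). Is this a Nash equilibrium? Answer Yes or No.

Total = 190 ≥ 120: provided.
Startup 1 (pledges 0, payoff 164): pledging 30 → total 220, payoff 134. No gain.
Startup 2 (pledges 70, payoff 94): dropping to 0 → total 120, payoff 164. Profitable deviation.

No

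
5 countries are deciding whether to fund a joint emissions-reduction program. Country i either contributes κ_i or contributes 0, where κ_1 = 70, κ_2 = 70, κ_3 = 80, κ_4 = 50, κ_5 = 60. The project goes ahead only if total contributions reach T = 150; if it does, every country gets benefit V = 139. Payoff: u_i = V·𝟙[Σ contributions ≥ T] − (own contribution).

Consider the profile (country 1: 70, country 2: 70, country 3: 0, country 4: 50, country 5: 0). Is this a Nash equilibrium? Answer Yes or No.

Yes

Total = 190 ≥ 150: provided.
Country 1 (pledges 70, payoff 69): dropping to 0 → total 120, payoff 0. No gain.
Country 2 (pledges 70, payoff 69): dropping to 0 → total 120, payoff 0. No gain.
Country 3 (pledges 0, payoff 139): pledging 80 → total 270, payoff 59. No gain.
Country 4 (pledges 50, payoff 89): dropping to 0 → total 140, payoff 0. No gain.
Country 5 (pledges 0, payoff 139): pledging 60 → total 250, payoff 79. No gain.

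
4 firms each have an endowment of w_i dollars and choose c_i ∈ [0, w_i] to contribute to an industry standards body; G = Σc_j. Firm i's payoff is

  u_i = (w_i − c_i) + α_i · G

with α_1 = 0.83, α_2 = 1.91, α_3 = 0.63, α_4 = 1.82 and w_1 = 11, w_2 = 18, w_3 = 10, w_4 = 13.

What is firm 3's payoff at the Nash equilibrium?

∂u_i/∂c_i = α_i − 1, so firm i contributes w_i if α_i > 1, else 0.
α_i > 1 for i ∈ {2, 4}; NE contributions (0, 18, 0, 13), G = 31.
u_3 = (10 − 0) + 0.63·31 = 29.53.

29.53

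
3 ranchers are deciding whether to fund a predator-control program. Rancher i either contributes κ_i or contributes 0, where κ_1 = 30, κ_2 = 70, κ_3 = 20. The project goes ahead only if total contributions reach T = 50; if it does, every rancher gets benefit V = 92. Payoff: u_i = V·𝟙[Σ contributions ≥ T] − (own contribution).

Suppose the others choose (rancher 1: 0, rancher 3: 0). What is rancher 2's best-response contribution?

Others' total = 0. Contributing 70 brings total to 70 ≥ 50: gain V − κ_2 = 22.
Best response: 70.

70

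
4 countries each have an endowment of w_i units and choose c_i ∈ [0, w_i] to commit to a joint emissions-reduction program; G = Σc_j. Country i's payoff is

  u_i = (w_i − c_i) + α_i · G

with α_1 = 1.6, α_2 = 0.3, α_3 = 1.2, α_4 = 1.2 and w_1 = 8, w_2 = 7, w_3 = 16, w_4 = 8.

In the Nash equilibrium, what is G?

∂u_i/∂c_i = α_i − 1, so country i contributes w_i if α_i > 1, else 0.
α_i > 1 for i ∈ {1, 3, 4}; NE contributions (8, 0, 16, 8), G = 32.

32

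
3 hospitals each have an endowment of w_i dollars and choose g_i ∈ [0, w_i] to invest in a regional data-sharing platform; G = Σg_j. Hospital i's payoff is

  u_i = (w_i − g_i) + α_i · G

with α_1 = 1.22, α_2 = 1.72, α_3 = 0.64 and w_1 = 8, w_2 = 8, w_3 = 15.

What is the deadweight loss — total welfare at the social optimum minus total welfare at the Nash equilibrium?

38.7

∂u_i/∂g_i = α_i − 1, so hospital i contributes w_i if α_i > 1, else 0.
α_i > 1 for i ∈ {1, 2}; NE contributions (8, 8, 0), G = 16.
W^NE = Σw_i − G^NE + (Σα_i)·G^NE = 31 + 2.58·16 = 72.28.
Planner: ∂(Σu_j)/∂g_i = Σα_j − 1 = 2.58 > 0, so everyone contributes w_i; G^SO = 31, W^SO = 31 + 2.58·31 = 110.98.
Deadweight loss = 38.7.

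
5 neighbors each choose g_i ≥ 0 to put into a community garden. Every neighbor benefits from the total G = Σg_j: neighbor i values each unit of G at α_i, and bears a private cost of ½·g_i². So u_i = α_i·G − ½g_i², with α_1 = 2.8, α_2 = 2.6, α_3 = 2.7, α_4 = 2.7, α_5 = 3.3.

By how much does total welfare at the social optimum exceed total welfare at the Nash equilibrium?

318.25

Neighbor i's FOC: ∂u_i/∂g_i = α_i − g_i = 0, so g_i* = α_i.
NE contributions = (2.8, 2.6, 2.7, 2.7, 3.3); G = 14.1.
W^NE = (Σα)·G − ½Σα_i² = 14.1² − ½·40.07 = 178.775.
Planner sets g_i = Σα_j = 14.1 for every i, so G^SO = 5·14.1 = 70.5.
W^SO = (Σα)·G^SO − ½·5·(Σα)² = (5/2)·14.1² = 497.025.
Deadweight loss = W^SO − W^NE = 318.25.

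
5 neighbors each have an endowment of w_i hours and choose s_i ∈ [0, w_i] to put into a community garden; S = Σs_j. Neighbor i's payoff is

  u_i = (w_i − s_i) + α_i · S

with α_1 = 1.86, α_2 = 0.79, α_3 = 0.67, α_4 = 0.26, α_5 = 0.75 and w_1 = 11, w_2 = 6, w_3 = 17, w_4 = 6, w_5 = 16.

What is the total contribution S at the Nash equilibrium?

11

∂u_i/∂s_i = α_i − 1, so neighbor i contributes w_i if α_i > 1, else 0.
α_i > 1 for i ∈ {1}; NE contributions (11, 0, 0, 0, 0), S = 11.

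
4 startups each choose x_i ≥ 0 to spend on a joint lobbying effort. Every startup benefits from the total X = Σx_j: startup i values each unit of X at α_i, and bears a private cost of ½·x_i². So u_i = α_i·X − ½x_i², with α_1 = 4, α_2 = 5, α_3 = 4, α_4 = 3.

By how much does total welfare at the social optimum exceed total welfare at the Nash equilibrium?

289

Startup i's FOC: ∂u_i/∂x_i = α_i − x_i = 0, so x_i* = α_i.
NE contributions = (4, 5, 4, 3); X = 16.
W^NE = (Σα)·X − ½Σα_i² = 16² − ½·66 = 223.
Planner sets x_i = Σα_j = 16 for every i, so X^SO = 4·16 = 64.
W^SO = (Σα)·X^SO − ½·4·(Σα)² = (4/2)·16² = 512.
Deadweight loss = W^SO − W^NE = 289.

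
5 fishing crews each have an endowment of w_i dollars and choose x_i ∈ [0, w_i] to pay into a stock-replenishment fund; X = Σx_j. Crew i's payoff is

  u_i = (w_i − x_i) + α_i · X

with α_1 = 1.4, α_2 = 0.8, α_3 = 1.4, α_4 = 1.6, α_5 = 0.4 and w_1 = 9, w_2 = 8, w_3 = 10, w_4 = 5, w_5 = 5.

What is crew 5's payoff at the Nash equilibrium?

∂u_i/∂x_i = α_i − 1, so crew i contributes w_i if α_i > 1, else 0.
α_i > 1 for i ∈ {1, 3, 4}; NE contributions (9, 0, 10, 5, 0), X = 24.
u_5 = (5 − 0) + 0.4·24 = 14.6.

14.6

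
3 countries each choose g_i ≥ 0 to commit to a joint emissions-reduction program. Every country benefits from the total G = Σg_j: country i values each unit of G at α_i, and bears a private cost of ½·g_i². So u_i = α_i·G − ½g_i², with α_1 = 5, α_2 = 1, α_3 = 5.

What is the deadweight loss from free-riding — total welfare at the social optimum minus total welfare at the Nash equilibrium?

Country i's FOC: ∂u_i/∂g_i = α_i − g_i = 0, so g_i* = α_i.
NE contributions = (5, 1, 5); G = 11.
W^NE = (Σα)·G − ½Σα_i² = 11² − ½·51 = 95.5.
Planner sets g_i = Σα_j = 11 for every i, so G^SO = 3·11 = 33.
W^SO = (Σα)·G^SO − ½·3·(Σα)² = (3/2)·11² = 181.5.
Deadweight loss = W^SO − W^NE = 86.

86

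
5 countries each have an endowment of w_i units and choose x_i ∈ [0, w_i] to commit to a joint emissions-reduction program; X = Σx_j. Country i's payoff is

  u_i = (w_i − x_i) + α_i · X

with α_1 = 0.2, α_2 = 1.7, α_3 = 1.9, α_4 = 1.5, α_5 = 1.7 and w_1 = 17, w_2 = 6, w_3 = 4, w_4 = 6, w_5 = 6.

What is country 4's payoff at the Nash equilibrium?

33

∂u_i/∂x_i = α_i − 1, so country i contributes w_i if α_i > 1, else 0.
α_i > 1 for i ∈ {2, 3, 4, 5}; NE contributions (0, 6, 4, 6, 6), X = 22.
u_4 = (6 − 6) + 1.5·22 = 33.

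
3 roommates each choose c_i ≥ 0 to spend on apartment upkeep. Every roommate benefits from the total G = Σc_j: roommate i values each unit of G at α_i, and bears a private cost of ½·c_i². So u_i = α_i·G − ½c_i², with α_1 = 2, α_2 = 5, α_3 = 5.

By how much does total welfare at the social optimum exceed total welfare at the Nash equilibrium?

99

Roommate i's FOC: ∂u_i/∂c_i = α_i − c_i = 0, so c_i* = α_i.
NE contributions = (2, 5, 5); G = 12.
W^NE = (Σα)·G − ½Σα_i² = 12² − ½·54 = 117.
Planner sets c_i = Σα_j = 12 for every i, so G^SO = 3·12 = 36.
W^SO = (Σα)·G^SO − ½·3·(Σα)² = (3/2)·12² = 216.
Deadweight loss = W^SO − W^NE = 99.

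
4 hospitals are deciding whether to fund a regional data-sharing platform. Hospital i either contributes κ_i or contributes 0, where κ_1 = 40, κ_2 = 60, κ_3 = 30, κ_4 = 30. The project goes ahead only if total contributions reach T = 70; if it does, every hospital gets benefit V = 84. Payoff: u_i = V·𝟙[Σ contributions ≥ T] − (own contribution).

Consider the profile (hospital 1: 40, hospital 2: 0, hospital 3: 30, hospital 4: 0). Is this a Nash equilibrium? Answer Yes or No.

Total = 70 ≥ 70: provided.
Hospital 1 (pledges 40, payoff 44): dropping to 0 → total 30, payoff 0. No gain.
Hospital 2 (pledges 0, payoff 84): pledging 60 → total 130, payoff 24. No gain.
Hospital 3 (pledges 30, payoff 54): dropping to 0 → total 40, payoff 0. No gain.
Hospital 4 (pledges 0, payoff 84): pledging 30 → total 100, payoff 54. No gain.

Yes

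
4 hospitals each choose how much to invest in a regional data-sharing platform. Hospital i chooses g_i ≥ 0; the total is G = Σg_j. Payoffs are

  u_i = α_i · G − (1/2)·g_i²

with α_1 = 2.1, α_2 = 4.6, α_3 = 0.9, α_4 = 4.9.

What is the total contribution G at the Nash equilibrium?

12.5

Hospital i's FOC: ∂u_i/∂g_i = α_i − g_i = 0, so g_i* = α_i.
NE contributions = (2.1, 4.6, 0.9, 4.9); G = 12.5.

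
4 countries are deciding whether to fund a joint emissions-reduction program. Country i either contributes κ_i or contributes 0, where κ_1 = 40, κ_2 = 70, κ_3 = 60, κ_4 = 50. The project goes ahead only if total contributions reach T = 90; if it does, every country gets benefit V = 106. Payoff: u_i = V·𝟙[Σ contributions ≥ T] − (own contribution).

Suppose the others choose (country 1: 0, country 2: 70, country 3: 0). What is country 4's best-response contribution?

50

Others' total = 70. Contributing 50 brings total to 120 ≥ 90: gain V − κ_4 = 56.
Best response: 50.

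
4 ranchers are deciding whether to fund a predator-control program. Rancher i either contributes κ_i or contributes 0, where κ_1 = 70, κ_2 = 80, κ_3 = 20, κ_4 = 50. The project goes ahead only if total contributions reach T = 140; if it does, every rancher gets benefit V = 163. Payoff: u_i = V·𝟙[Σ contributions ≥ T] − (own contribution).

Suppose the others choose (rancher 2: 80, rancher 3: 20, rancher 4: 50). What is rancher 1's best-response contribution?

0

Others' total = 150 ≥ 140; contributing adds cost 70 for no extra benefit.
Best response: 0.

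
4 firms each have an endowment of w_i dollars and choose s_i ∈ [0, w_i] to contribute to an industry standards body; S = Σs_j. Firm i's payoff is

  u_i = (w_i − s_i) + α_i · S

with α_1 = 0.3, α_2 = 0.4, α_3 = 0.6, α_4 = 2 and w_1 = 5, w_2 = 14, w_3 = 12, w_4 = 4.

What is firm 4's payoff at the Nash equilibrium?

∂u_i/∂s_i = α_i − 1, so firm i contributes w_i if α_i > 1, else 0.
α_i > 1 for i ∈ {4}; NE contributions (0, 0, 0, 4), S = 4.
u_4 = (4 − 4) + 2·4 = 8.

8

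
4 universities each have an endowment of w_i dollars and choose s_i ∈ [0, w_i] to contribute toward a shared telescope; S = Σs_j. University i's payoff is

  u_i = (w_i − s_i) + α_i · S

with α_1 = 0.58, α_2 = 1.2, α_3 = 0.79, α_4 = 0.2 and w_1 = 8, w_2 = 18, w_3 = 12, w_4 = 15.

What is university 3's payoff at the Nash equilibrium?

26.22

∂u_i/∂s_i = α_i − 1, so university i contributes w_i if α_i > 1, else 0.
α_i > 1 for i ∈ {2}; NE contributions (0, 18, 0, 0), S = 18.
u_3 = (12 − 0) + 0.79·18 = 26.22.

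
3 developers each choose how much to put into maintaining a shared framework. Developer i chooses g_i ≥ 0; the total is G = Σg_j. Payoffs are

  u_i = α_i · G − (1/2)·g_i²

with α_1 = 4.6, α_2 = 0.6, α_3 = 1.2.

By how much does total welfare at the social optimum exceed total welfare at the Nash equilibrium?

Developer i's FOC: ∂u_i/∂g_i = α_i − g_i = 0, so g_i* = α_i.
NE contributions = (4.6, 0.6, 1.2); G = 6.4.
W^NE = (Σα)·G − ½Σα_i² = 6.4² − ½·22.96 = 29.48.
Planner sets g_i = Σα_j = 6.4 for every i, so G^SO = 3·6.4 = 19.2.
W^SO = (Σα)·G^SO − ½·3·(Σα)² = (3/2)·6.4² = 61.44.
Deadweight loss = W^SO − W^NE = 31.96.

31.96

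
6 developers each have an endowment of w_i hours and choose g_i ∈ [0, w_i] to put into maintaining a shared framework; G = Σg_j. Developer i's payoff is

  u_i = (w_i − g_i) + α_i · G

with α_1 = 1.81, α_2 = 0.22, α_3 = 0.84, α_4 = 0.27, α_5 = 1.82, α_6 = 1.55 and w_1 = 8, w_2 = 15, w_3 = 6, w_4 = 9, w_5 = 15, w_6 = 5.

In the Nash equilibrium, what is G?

∂u_i/∂g_i = α_i − 1, so developer i contributes w_i if α_i > 1, else 0.
α_i > 1 for i ∈ {1, 5, 6}; NE contributions (8, 0, 0, 0, 15, 5), G = 28.

28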